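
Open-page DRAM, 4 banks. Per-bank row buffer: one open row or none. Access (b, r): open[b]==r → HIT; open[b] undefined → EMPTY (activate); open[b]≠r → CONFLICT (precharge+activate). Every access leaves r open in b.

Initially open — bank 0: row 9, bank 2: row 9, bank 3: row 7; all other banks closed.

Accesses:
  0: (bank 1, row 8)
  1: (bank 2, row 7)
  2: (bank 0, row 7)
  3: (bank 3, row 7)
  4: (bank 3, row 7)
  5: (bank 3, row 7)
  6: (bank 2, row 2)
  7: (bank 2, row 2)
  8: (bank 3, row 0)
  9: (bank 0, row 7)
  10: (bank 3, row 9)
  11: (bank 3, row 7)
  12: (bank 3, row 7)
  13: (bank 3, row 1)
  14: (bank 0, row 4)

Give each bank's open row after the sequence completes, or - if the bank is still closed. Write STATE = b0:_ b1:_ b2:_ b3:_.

step 0: bank1 None->8 [EMPTY]
step 1: bank2 9->7 [CONFLICT]
step 2: bank0 9->7 [CONFLICT]
step 3: bank3 7->7 [HIT]
step 4: bank3 7->7 [HIT]
step 5: bank3 7->7 [HIT]
step 6: bank2 7->2 [CONFLICT]
step 7: bank2 2->2 [HIT]
step 8: bank3 7->0 [CONFLICT]
step 9: bank0 7->7 [HIT]
step 10: bank3 0->9 [CONFLICT]
step 11: bank3 9->7 [CONFLICT]
step 12: bank3 7->7 [HIT]
step 13: bank3 7->1 [CONFLICT]
step 14: bank0 7->4 [CONFLICT]

STATE = b0:4 b1:8 b2:2 b3:1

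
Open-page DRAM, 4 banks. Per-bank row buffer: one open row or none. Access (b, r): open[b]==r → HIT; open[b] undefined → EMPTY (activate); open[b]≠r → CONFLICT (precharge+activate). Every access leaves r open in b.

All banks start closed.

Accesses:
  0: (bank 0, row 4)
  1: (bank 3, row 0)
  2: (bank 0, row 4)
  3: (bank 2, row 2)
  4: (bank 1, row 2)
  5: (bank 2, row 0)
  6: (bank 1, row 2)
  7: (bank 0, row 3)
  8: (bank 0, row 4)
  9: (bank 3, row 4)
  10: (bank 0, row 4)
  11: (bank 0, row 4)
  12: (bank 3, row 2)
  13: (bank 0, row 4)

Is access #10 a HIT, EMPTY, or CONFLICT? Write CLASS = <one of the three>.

  [0] b0 r4: no row ⇒ E
  [1] b3 r0: no row ⇒ E
  [2] b0 r4: had r4 ⇒ H
  [3] b2 r2: no row ⇒ E
  [4] b1 r2: no row ⇒ E
  [5] b2 r0: had r2 ⇒ C
  [6] b1 r2: had r2 ⇒ H
  [7] b0 r3: had r4 ⇒ C
  [8] b0 r4: had r3 ⇒ C
  [9] b3 r4: had r0 ⇒ C
  [10] b0 r4: had r4 ⇒ H
  [11] b0 r4: had r4 ⇒ H
  [12] b3 r2: had r4 ⇒ C
  [13] b0 r4: had r4 ⇒ H

CLASS = HIT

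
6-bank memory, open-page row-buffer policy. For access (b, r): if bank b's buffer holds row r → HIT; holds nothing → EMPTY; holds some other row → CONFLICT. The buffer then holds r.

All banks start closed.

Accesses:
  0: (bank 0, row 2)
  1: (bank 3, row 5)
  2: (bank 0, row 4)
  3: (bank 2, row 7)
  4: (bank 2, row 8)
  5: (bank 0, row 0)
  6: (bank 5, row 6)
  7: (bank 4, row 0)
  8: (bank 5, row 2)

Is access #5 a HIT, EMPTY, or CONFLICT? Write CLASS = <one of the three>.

  [0] b0 r2: no row ⇒ E
  [1] b3 r5: no row ⇒ E
  [2] b0 r4: had r2 ⇒ C
  [3] b2 r7: no row ⇒ E
  [4] b2 r8: had r7 ⇒ C
  [5] b0 r0: had r4 ⇒ C
  [6] b5 r6: no row ⇒ E
  [7] b4 r0: no row ⇒ E
  [8] b5 r2: had r6 ⇒ C

CLASS = CONFLICT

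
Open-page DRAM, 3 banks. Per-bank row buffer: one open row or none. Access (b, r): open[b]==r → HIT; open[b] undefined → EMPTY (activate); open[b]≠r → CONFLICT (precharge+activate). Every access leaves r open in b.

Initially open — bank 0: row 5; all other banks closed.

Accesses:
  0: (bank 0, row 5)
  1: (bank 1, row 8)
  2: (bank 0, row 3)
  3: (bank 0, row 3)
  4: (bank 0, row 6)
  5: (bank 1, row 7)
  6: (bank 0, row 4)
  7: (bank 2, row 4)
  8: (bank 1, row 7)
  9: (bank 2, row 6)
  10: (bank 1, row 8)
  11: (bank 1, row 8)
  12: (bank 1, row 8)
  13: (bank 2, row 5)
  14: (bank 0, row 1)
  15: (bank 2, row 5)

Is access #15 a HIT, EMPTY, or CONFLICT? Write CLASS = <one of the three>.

CLASS = HIT

step 0: bank0 5->5 [HIT]
step 1: bank1 None->8 [EMPTY]
step 2: bank0 5->3 [CONFLICT]
step 3: bank0 3->3 [HIT]
step 4: bank0 3->6 [CONFLICT]
step 5: bank1 8->7 [CONFLICT]
step 6: bank0 6->4 [CONFLICT]
step 7: bank2 None->4 [EMPTY]
step 8: bank1 7->7 [HIT]
step 9: bank2 4->6 [CONFLICT]
step 10: bank1 7->8 [CONFLICT]
step 11: bank1 8->8 [HIT]
step 12: bank1 8->8 [HIT]
step 13: bank2 6->5 [CONFLICT]
step 14: bank0 4->1 [CONFLICT]
step 15: bank2 5->5 [HIT]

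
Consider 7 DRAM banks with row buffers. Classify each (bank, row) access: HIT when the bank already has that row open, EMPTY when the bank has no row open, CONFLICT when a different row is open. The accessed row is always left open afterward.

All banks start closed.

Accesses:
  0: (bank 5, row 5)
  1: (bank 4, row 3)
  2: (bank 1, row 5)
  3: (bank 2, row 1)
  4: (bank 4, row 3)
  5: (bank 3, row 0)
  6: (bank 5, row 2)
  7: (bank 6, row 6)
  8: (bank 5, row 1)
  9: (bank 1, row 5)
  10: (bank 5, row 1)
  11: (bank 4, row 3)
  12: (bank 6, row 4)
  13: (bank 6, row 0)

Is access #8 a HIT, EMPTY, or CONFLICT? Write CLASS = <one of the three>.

#0 (5,5) E
#1 (4,3) E
#2 (1,5) E
#3 (2,1) E
#4 (4,3) H  (was 3)
#5 (3,0) E
#6 (5,2) C  (was 5)
#7 (6,6) E
#8 (5,1) C  (was 2)
#9 (1,5) H  (was 5)
#10 (5,1) H  (was 1)
#11 (4,3) H  (was 3)
#12 (6,4) C  (was 6)
#13 (6,0) C  (was 4)

CLASS = CONFLICT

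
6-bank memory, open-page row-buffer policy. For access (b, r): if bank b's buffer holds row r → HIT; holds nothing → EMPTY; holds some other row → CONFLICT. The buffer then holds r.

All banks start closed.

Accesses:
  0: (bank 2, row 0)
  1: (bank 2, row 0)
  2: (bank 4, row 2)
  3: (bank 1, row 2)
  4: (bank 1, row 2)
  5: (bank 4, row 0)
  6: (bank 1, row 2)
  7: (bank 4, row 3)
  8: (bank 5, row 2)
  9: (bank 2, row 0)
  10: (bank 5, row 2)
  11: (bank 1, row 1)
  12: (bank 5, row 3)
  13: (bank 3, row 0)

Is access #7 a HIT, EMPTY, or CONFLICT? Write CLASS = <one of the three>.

CLASS = CONFLICT

step 0: bank2 None->0 [EMPTY]
step 1: bank2 0->0 [HIT]
step 2: bank4 None->2 [EMPTY]
step 3: bank1 None->2 [EMPTY]
step 4: bank1 2->2 [HIT]
step 5: bank4 2->0 [CONFLICT]
step 6: bank1 2->2 [HIT]
step 7: bank4 0->3 [CONFLICT]
step 8: bank5 None->2 [EMPTY]
step 9: bank2 0->0 [HIT]
step 10: bank5 2->2 [HIT]
step 11: bank1 2->1 [CONFLICT]
step 12: bank5 2->3 [CONFLICT]
step 13: bank3 None->0 [EMPTY]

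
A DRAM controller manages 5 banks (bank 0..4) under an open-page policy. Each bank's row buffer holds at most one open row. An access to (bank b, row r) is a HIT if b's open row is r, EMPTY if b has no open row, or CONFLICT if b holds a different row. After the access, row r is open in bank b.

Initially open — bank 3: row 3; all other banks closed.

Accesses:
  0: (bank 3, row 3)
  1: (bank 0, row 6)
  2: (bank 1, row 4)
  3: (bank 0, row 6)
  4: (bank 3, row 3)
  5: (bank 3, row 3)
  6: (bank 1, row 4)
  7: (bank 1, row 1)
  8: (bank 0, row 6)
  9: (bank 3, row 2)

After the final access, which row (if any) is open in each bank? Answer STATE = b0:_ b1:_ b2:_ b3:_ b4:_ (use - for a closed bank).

STATE = b0:6 b1:1 b2:- b3:2 b4:-

#0 (3,3) H  (was 3)
#1 (0,6) E
#2 (1,4) E
#3 (0,6) H  (was 6)
#4 (3,3) H  (was 3)
#5 (3,3) H  (was 3)
#6 (1,4) H  (was 4)
#7 (1,1) C  (was 4)
#8 (0,6) H  (was 6)
#9 (3,2) C  (was 3)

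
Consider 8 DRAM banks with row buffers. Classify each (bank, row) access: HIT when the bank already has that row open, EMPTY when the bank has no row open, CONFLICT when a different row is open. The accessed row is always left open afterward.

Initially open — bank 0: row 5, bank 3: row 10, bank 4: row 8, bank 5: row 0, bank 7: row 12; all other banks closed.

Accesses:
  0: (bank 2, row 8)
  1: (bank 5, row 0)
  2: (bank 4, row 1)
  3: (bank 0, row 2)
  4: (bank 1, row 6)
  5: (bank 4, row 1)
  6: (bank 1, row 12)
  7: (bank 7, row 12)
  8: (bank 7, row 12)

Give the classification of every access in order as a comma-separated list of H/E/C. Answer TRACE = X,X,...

TRACE = E,H,C,C,E,H,C,H,H

#0 (2,8) E
#1 (5,0) H  (was 0)
#2 (4,1) C  (was 8)
#3 (0,2) C  (was 5)
#4 (1,6) E
#5 (4,1) H  (was 1)
#6 (1,12) C  (was 6)
#7 (7,12) H  (was 12)
#8 (7,12) H  (was 12)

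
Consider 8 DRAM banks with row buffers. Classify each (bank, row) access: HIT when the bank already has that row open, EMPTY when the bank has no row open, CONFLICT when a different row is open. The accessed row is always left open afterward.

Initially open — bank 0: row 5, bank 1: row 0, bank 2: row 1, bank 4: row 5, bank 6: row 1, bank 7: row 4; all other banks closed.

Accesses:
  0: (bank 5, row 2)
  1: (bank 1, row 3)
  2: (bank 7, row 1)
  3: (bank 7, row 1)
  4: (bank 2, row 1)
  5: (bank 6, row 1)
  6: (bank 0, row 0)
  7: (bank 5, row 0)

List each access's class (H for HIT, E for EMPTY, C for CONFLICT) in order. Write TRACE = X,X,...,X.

TRACE = E,C,C,H,H,H,C,C

step 0: bank5 None->2 [EMPTY]
step 1: bank1 0->3 [CONFLICT]
step 2: bank7 4->1 [CONFLICT]
step 3: bank7 1->1 [HIT]
step 4: bank2 1->1 [HIT]
step 5: bank6 1->1 [HIT]
step 6: bank0 5->0 [CONFLICT]
step 7: bank5 2->0 [CONFLICT]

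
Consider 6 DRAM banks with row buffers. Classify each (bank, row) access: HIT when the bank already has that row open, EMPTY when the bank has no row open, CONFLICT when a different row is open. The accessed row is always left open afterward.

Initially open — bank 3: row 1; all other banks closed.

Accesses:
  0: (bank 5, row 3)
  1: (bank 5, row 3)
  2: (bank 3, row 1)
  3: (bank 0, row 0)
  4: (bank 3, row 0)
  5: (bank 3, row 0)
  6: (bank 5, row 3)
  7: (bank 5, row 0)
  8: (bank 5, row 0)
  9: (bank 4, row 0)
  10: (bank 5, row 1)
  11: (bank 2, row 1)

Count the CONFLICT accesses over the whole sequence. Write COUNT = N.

step 0: bank5 None->3 [EMPTY]
step 1: bank5 3->3 [HIT]
step 2: bank3 1->1 [HIT]
step 3: bank0 None->0 [EMPTY]
step 4: bank3 1->0 [CONFLICT]
step 5: bank3 0->0 [HIT]
step 6: bank5 3->3 [HIT]
step 7: bank5 3->0 [CONFLICT]
step 8: bank5 0->0 [HIT]
step 9: bank4 None->0 [EMPTY]
step 10: bank5 0->1 [CONFLICT]
step 11: bank2 None->1 [EMPTY]

COUNT = 3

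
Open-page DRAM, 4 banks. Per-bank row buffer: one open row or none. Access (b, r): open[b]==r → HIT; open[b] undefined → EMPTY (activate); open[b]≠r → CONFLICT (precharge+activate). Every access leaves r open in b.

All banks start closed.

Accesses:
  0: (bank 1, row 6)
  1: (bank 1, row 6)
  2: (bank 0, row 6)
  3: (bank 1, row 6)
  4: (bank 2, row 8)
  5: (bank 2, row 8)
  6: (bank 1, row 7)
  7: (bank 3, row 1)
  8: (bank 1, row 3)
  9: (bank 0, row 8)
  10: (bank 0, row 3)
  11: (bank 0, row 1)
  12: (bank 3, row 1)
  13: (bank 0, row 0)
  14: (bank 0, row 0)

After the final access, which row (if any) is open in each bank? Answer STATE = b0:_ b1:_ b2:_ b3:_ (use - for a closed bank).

0: bank 1 row 6 — prev None → EMPTY
1: bank 1 row 6 — prev 6 → HIT
2: bank 0 row 6 — prev None → EMPTY
3: bank 1 row 6 — prev 6 → HIT
4: bank 2 row 8 — prev None → EMPTY
5: bank 2 row 8 — prev 8 → HIT
6: bank 1 row 7 — prev 6 → CONFLICT
7: bank 3 row 1 — prev None → EMPTY
8: bank 1 row 3 — prev 7 → CONFLICT
9: bank 0 row 8 — prev 6 → CONFLICT
10: bank 0 row 3 — prev 8 → CONFLICT
11: bank 0 row 1 — prev 3 → CONFLICT
12: bank 3 row 1 — prev 1 → HIT
13: bank 0 row 0 — prev 1 → CONFLICT
14: bank 0 row 0 — prev 0 → HIT

STATE = b0:0 b1:3 b2:8 b3:1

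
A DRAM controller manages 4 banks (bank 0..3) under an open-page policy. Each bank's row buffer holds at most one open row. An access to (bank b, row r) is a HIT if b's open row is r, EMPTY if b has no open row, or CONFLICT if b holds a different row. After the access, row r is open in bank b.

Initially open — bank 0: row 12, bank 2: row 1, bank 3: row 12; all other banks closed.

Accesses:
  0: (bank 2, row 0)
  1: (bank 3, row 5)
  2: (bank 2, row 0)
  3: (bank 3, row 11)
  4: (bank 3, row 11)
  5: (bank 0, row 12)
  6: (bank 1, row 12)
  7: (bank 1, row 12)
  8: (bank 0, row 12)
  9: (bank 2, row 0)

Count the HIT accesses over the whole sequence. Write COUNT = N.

0: bank 2 row 0 — prev 1 → CONFLICT
1: bank 3 row 5 — prev 12 → CONFLICT
2: bank 2 row 0 — prev 0 → HIT
3: bank 3 row 11 — prev 5 → CONFLICT
4: bank 3 row 11 — prev 11 → HIT
5: bank 0 row 12 — prev 12 → HIT
6: bank 1 row 12 — prev None → EMPTY
7: bank 1 row 12 — prev 12 → HIT
8: bank 0 row 12 — prev 12 → HIT
9: bank 2 row 0 — prev 0 → HIT

COUNT = 6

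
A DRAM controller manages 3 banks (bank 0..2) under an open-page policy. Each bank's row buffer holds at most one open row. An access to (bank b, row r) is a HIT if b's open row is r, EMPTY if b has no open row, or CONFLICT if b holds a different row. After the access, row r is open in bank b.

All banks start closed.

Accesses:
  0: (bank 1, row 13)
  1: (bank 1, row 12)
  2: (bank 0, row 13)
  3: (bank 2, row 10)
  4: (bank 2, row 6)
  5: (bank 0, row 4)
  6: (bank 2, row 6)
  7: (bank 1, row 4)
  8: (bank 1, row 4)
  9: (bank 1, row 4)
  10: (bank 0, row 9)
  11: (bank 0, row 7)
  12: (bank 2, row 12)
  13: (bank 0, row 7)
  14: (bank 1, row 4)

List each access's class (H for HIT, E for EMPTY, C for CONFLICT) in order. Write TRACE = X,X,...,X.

TRACE = E,C,E,E,C,C,H,C,H,H,C,C,C,H,H

0: bank 1 row 13 — prev None → EMPTY
1: bank 1 row 12 — prev 13 → CONFLICT
2: bank 0 row 13 — prev None → EMPTY
3: bank 2 row 10 — prev None → EMPTY
4: bank 2 row 6 — prev 10 → CONFLICT
5: bank 0 row 4 — prev 13 → CONFLICT
6: bank 2 row 6 — prev 6 → HIT
7: bank 1 row 4 — prev 12 → CONFLICT
8: bank 1 row 4 — prev 4 → HIT
9: bank 1 row 4 — prev 4 → HIT
10: bank 0 row 9 — prev 4 → CONFLICT
11: bank 0 row 7 — prev 9 → CONFLICT
12: bank 2 row 12 — prev 6 → CONFLICT
13: bank 0 row 7 — prev 7 → HIT
14: bank 1 row 4 — prev 4 → HIT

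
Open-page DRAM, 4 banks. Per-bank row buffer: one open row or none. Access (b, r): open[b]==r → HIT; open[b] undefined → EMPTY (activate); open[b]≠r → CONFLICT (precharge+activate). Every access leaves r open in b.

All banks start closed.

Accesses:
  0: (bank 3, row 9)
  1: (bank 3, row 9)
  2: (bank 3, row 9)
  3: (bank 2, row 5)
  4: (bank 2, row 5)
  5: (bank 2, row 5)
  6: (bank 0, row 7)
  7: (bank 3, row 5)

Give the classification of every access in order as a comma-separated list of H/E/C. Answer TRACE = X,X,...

TRACE = E,H,H,E,H,H,E,C

step 0: bank3 None->9 [EMPTY]
step 1: bank3 9->9 [HIT]
step 2: bank3 9->9 [HIT]
step 3: bank2 None->5 [EMPTY]
step 4: bank2 5->5 [HIT]
step 5: bank2 5->5 [HIT]
step 6: bank0 None->7 [EMPTY]
step 7: bank3 9->5 [CONFLICT]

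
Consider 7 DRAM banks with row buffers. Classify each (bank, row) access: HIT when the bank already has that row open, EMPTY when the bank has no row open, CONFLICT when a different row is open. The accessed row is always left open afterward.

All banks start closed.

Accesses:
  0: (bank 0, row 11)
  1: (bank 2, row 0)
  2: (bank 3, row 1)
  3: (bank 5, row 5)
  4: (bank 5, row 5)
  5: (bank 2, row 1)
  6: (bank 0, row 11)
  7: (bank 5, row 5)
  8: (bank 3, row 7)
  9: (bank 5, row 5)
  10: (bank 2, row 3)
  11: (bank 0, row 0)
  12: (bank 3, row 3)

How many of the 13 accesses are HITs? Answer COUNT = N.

COUNT = 4

step 0: bank0 None->11 [EMPTY]
step 1: bank2 None->0 [EMPTY]
step 2: bank3 None->1 [EMPTY]
step 3: bank5 None->5 [EMPTY]
step 4: bank5 5->5 [HIT]
step 5: bank2 0->1 [CONFLICT]
step 6: bank0 11->11 [HIT]
step 7: bank5 5->5 [HIT]
step 8: bank3 1->7 [CONFLICT]
step 9: bank5 5->5 [HIT]
step 10: bank2 1->3 [CONFLICT]
step 11: bank0 11->0 [CONFLICT]
step 12: bank3 7->3 [CONFLICT]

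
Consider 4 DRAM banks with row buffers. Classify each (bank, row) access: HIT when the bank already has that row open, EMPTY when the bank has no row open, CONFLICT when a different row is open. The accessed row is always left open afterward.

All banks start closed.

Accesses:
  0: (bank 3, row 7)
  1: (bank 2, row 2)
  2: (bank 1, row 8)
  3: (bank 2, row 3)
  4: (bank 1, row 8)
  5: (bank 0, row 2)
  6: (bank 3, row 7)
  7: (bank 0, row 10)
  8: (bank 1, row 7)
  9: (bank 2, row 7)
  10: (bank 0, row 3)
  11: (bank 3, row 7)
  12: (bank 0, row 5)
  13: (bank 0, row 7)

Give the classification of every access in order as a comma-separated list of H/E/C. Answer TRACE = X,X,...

TRACE = E,E,E,C,H,E,H,C,C,C,C,H,C,C

0: bank 3 row 7 — prev None → EMPTY
1: bank 2 row 2 — prev None → EMPTY
2: bank 1 row 8 — prev None → EMPTY
3: bank 2 row 3 — prev 2 → CONFLICT
4: bank 1 row 8 — prev 8 → HIT
5: bank 0 row 2 — prev None → EMPTY
6: bank 3 row 7 — prev 7 → HIT
7: bank 0 row 10 — prev 2 → CONFLICT
8: bank 1 row 7 — prev 8 → CONFLICT
9: bank 2 row 7 — prev 3 → CONFLICT
10: bank 0 row 3 — prev 10 → CONFLICT
11: bank 3 row 7 — prev 7 → HIT
12: bank 0 row 5 — prev 3 → CONFLICT
13: bank 0 row 7 — prev 5 → CONFLICT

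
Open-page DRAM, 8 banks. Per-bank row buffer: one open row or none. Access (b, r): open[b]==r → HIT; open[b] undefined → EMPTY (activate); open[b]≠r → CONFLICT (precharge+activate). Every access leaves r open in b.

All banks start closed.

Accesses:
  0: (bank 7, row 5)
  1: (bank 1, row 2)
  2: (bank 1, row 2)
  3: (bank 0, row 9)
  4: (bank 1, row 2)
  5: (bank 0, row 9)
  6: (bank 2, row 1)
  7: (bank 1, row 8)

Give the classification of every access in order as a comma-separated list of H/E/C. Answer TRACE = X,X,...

step 0: bank7 None->5 [EMPTY]
step 1: bank1 None->2 [EMPTY]
step 2: bank1 2->2 [HIT]
step 3: bank0 None->9 [EMPTY]
step 4: bank1 2->2 [HIT]
step 5: bank0 9->9 [HIT]
step 6: bank2 None->1 [EMPTY]
step 7: bank1 2->8 [CONFLICT]

TRACE = E,E,H,E,H,H,E,C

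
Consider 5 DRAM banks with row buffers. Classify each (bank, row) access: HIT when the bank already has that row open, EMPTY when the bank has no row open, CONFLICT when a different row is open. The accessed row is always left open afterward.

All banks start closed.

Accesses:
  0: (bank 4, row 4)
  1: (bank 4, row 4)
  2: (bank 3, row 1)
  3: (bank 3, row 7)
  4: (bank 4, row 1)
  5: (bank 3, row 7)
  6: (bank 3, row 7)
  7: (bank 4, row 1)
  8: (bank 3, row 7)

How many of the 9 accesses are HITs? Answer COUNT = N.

COUNT = 5

  [0] b4 r4: no row ⇒ E
  [1] b4 r4: had r4 ⇒ H
  [2] b3 r1: no row ⇒ E
  [3] b3 r7: had r1 ⇒ C
  [4] b4 r1: had r4 ⇒ C
  [5] b3 r7: had r7 ⇒ H
  [6] b3 r7: had r7 ⇒ H
  [7] b4 r1: had r1 ⇒ H
  [8] b3 r7: had r7 ⇒ H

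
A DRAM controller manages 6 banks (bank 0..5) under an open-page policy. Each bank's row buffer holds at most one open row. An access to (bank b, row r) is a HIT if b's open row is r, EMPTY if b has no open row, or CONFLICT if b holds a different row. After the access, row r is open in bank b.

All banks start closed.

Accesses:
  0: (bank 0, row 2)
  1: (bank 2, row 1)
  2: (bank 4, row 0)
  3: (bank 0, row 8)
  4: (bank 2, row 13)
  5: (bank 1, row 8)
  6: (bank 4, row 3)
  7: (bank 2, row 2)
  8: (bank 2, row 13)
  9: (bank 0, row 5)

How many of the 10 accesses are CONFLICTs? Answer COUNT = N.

0: bank 0 row 2 — prev None → EMPTY
1: bank 2 row 1 — prev None → EMPTY
2: bank 4 row 0 — prev None → EMPTY
3: bank 0 row 8 — prev 2 → CONFLICT
4: bank 2 row 13 — prev 1 → CONFLICT
5: bank 1 row 8 — prev None → EMPTY
6: bank 4 row 3 — prev 0 → CONFLICT
7: bank 2 row 2 — prev 13 → CONFLICT
8: bank 2 row 13 — prev 2 → CONFLICT
9: bank 0 row 5 — prev 8 → CONFLICT

COUNT = 6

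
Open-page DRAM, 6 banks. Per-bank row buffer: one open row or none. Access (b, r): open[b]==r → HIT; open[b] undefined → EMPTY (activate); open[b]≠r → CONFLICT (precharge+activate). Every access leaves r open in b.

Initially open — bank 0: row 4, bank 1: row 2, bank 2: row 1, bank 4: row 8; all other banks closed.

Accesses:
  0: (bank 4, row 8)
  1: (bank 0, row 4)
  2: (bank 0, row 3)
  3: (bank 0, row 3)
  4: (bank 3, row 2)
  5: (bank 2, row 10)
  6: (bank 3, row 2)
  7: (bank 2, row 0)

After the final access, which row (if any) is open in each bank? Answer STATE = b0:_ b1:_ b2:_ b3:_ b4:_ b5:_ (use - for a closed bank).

#0 (4,8) H  (was 8)
#1 (0,4) H  (was 4)
#2 (0,3) C  (was 4)
#3 (0,3) H  (was 3)
#4 (3,2) E
#5 (2,10) C  (was 1)
#6 (3,2) H  (was 2)
#7 (2,0) C  (was 10)

STATE = b0:3 b1:2 b2:0 b3:2 b4:8 b5:-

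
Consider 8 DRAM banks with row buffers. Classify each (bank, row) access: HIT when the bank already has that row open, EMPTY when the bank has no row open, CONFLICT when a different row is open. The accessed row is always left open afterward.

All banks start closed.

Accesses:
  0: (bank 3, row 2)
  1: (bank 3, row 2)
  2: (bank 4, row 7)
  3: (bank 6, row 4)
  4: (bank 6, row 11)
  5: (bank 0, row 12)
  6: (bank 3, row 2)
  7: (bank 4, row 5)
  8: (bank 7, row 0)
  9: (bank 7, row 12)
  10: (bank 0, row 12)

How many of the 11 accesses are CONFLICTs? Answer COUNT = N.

step 0: bank3 None->2 [EMPTY]
step 1: bank3 2->2 [HIT]
step 2: bank4 None->7 [EMPTY]
step 3: bank6 None->4 [EMPTY]
step 4: bank6 4->11 [CONFLICT]
step 5: bank0 None->12 [EMPTY]
step 6: bank3 2->2 [HIT]
step 7: bank4 7->5 [CONFLICT]
step 8: bank7 None->0 [EMPTY]
step 9: bank7 0->12 [CONFLICT]
step 10: bank0 12->12 [HIT]

COUNT = 3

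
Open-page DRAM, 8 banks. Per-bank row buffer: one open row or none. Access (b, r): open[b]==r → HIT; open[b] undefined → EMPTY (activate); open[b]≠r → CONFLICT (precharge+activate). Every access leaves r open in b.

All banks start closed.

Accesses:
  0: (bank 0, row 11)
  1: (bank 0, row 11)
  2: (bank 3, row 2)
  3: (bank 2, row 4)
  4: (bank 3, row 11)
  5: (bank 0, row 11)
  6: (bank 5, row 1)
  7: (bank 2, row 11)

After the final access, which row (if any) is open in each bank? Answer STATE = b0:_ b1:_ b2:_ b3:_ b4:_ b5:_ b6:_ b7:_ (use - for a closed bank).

STATE = b0:11 b1:- b2:11 b3:11 b4:- b5:1 b6:- b7:-

#0 (0,11) E
#1 (0,11) H  (was 11)
#2 (3,2) E
#3 (2,4) E
#4 (3,11) C  (was 2)
#5 (0,11) H  (was 11)
#6 (5,1) E
#7 (2,11) C  (was 4)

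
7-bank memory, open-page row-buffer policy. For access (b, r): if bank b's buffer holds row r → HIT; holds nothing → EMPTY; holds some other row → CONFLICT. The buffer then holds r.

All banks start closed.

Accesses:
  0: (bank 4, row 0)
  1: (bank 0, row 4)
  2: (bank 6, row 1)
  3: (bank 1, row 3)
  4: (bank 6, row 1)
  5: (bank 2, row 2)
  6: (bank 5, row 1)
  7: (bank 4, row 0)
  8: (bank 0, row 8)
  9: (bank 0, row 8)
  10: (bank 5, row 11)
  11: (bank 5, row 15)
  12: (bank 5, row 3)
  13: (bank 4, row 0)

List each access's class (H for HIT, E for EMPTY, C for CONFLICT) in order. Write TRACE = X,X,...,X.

TRACE = E,E,E,E,H,E,E,H,C,H,C,C,C,H

0: bank 4 row 0 — prev None → EMPTY
1: bank 0 row 4 — prev None → EMPTY
2: bank 6 row 1 — prev None → EMPTY
3: bank 1 row 3 — prev None → EMPTY
4: bank 6 row 1 — prev 1 → HIT
5: bank 2 row 2 — prev None → EMPTY
6: bank 5 row 1 — prev None → EMPTY
7: bank 4 row 0 — prev 0 → HIT
8: bank 0 row 8 — prev 4 → CONFLICT
9: bank 0 row 8 — prev 8 → HIT
10: bank 5 row 11 — prev 1 → CONFLICT
11: bank 5 row 15 — prev 11 → CONFLICT
12: bank 5 row 3 — prev 15 → CONFLICT
13: bank 4 row 0 — prev 0 → HIT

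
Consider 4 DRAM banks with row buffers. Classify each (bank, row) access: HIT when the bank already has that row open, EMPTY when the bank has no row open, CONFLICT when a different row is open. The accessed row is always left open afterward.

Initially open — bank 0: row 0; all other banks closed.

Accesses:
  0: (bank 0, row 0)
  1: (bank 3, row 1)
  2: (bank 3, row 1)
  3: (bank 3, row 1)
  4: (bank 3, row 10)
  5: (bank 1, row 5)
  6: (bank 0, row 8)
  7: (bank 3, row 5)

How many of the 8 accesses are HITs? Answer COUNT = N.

0: bank 0 row 0 — prev 0 → HIT
1: bank 3 row 1 — prev None → EMPTY
2: bank 3 row 1 — prev 1 → HIT
3: bank 3 row 1 — prev 1 → HIT
4: bank 3 row 10 — prev 1 → CONFLICT
5: bank 1 row 5 — prev None → EMPTY
6: bank 0 row 8 — prev 0 → CONFLICT
7: bank 3 row 5 — prev 10 → CONFLICT

COUNT = 3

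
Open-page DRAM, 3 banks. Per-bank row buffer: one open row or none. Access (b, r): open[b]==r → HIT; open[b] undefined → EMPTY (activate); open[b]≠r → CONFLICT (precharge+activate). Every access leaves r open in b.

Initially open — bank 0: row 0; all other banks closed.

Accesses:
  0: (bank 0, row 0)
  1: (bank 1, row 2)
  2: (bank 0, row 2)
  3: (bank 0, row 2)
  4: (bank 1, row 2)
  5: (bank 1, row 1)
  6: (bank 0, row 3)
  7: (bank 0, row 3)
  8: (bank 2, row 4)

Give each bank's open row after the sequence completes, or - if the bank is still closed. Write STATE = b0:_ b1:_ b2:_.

STATE = b0:3 b1:1 b2:4

step 0: bank0 0->0 [HIT]
step 1: bank1 None->2 [EMPTY]
step 2: bank0 0->2 [CONFLICT]
step 3: bank0 2->2 [HIT]
step 4: bank1 2->2 [HIT]
step 5: bank1 2->1 [CONFLICT]
step 6: bank0 2->3 [CONFLICT]
step 7: bank0 3->3 [HIT]
step 8: bank2 None->4 [EMPTY]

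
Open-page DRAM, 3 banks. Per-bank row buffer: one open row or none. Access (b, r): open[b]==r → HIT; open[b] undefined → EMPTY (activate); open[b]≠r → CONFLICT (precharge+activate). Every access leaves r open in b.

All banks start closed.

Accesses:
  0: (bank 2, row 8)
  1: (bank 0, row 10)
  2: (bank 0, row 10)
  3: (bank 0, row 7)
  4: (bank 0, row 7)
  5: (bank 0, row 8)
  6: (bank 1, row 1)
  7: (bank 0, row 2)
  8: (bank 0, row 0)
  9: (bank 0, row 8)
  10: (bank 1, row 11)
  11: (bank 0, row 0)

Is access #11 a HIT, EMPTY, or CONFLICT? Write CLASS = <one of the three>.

0: bank 2 row 8 — prev None → EMPTY
1: bank 0 row 10 — prev None → EMPTY
2: bank 0 row 10 — prev 10 → HIT
3: bank 0 row 7 — prev 10 → CONFLICT
4: bank 0 row 7 — prev 7 → HIT
5: bank 0 row 8 — prev 7 → CONFLICT
6: bank 1 row 1 — prev None → EMPTY
7: bank 0 row 2 — prev 8 → CONFLICT
8: bank 0 row 0 — prev 2 → CONFLICT
9: bank 0 row 8 — prev 0 → CONFLICT
10: bank 1 row 11 — prev 1 → CONFLICT
11: bank 0 row 0 — prev 8 → CONFLICT

CLASS = CONFLICT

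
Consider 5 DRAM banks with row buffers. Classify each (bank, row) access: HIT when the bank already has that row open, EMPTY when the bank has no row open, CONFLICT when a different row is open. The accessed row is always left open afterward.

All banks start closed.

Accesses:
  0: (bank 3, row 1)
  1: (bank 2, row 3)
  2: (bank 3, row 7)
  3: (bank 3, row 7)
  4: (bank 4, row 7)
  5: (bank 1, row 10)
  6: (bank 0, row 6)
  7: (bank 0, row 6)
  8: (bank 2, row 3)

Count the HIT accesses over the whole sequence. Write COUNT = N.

0: bank 3 row 1 — prev None → EMPTY
1: bank 2 row 3 — prev None → EMPTY
2: bank 3 row 7 — prev 1 → CONFLICT
3: bank 3 row 7 — prev 7 → HIT
4: bank 4 row 7 — prev None → EMPTY
5: bank 1 row 10 — prev None → EMPTY
6: bank 0 row 6 — prev None → EMPTY
7: bank 0 row 6 — prev 6 → HIT
8: bank 2 row 3 — prev 3 → HIT

COUNT = 3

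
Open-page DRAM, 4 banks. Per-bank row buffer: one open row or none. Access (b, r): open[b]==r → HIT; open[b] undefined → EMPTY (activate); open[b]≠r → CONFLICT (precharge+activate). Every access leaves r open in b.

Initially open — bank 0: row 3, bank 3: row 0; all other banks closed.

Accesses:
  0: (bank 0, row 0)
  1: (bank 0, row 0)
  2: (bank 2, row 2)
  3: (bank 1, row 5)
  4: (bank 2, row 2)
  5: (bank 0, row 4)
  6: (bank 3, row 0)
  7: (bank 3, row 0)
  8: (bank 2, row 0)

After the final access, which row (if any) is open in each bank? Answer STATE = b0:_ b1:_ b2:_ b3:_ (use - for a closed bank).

STATE = b0:4 b1:5 b2:0 b3:0

  [0] b0 r0: had r3 ⇒ C
  [1] b0 r0: had r0 ⇒ H
  [2] b2 r2: no row ⇒ E
  [3] b1 r5: no row ⇒ E
  [4] b2 r2: had r2 ⇒ H
  [5] b0 r4: had r0 ⇒ C
  [6] b3 r0: had r0 ⇒ H
  [7] b3 r0: had r0 ⇒ H
  [8] b2 r0: had r2 ⇒ C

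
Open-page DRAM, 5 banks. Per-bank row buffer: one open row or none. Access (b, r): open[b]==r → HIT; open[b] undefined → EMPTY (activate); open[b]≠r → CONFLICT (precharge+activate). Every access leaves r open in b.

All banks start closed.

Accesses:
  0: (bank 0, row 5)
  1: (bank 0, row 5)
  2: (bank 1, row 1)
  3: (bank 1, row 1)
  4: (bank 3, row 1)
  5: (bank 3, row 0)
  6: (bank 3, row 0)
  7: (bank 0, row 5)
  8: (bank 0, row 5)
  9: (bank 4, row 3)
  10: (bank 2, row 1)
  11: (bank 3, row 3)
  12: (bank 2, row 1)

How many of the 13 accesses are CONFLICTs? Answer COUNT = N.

0: bank 0 row 5 — prev None → EMPTY
1: bank 0 row 5 — prev 5 → HIT
2: bank 1 row 1 — prev None → EMPTY
3: bank 1 row 1 — prev 1 → HIT
4: bank 3 row 1 — prev None → EMPTY
5: bank 3 row 0 — prev 1 → CONFLICT
6: bank 3 row 0 — prev 0 → HIT
7: bank 0 row 5 — prev 5 → HIT
8: bank 0 row 5 — prev 5 → HIT
9: bank 4 row 3 — prev None → EMPTY
10: bank 2 row 1 — prev None → EMPTY
11: bank 3 row 3 — prev 0 → CONFLICT
12: bank 2 row 1 — prev 1 → HIT

COUNT = 2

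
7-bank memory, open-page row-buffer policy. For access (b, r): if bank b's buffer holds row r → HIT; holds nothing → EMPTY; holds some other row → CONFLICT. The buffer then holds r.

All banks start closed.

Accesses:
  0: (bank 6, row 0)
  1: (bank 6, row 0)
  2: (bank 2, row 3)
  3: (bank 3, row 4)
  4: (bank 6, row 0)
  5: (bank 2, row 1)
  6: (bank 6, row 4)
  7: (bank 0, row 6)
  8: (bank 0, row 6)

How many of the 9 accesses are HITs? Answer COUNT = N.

COUNT = 3

#0 (6,0) E
#1 (6,0) H  (was 0)
#2 (2,3) E
#3 (3,4) E
#4 (6,0) H  (was 0)
#5 (2,1) C  (was 3)
#6 (6,4) C  (was 0)
#7 (0,6) E
#8 (0,6) H  (was 6)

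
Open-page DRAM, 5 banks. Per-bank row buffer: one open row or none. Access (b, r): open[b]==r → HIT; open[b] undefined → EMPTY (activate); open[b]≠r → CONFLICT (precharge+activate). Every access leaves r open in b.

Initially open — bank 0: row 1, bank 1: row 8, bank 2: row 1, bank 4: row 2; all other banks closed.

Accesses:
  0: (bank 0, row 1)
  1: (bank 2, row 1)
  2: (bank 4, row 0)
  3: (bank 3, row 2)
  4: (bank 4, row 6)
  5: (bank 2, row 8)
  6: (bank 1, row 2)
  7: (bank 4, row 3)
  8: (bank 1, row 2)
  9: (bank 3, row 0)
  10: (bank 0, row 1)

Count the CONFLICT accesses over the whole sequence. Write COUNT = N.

0: bank 0 row 1 — prev 1 → HIT
1: bank 2 row 1 — prev 1 → HIT
2: bank 4 row 0 — prev 2 → CONFLICT
3: bank 3 row 2 — prev None → EMPTY
4: bank 4 row 6 — prev 0 → CONFLICT
5: bank 2 row 8 — prev 1 → CONFLICT
6: bank 1 row 2 — prev 8 → CONFLICT
7: bank 4 row 3 — prev 6 → CONFLICT
8: bank 1 row 2 — prev 2 → HIT
9: bank 3 row 0 — prev 2 → CONFLICT
10: bank 0 row 1 — prev 1 → HIT

COUNT = 6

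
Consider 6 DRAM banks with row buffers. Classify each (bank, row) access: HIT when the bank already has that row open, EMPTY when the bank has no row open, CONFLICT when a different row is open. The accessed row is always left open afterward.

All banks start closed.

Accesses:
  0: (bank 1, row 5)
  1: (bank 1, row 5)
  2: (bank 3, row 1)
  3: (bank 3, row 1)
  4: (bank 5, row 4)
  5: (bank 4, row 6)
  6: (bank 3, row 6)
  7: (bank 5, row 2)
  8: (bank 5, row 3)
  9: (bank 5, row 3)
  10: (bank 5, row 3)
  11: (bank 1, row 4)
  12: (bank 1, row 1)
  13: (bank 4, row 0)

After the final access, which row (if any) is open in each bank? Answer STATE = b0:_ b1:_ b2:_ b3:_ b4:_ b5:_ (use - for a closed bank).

STATE = b0:- b1:1 b2:- b3:6 b4:0 b5:3

0: bank 1 row 5 — prev None → EMPTY
1: bank 1 row 5 — prev 5 → HIT
2: bank 3 row 1 — prev None → EMPTY
3: bank 3 row 1 — prev 1 → HIT
4: bank 5 row 4 — prev None → EMPTY
5: bank 4 row 6 — prev None → EMPTY
6: bank 3 row 6 — prev 1 → CONFLICT
7: bank 5 row 2 — prev 4 → CONFLICT
8: bank 5 row 3 — prev 2 → CONFLICT
9: bank 5 row 3 — prev 3 → HIT
10: bank 5 row 3 — prev 3 → HIT
11: bank 1 row 4 — prev 5 → CONFLICT
12: bank 1 row 1 — prev 4 → CONFLICT
13: bank 4 row 0 — prev 6 → CONFLICT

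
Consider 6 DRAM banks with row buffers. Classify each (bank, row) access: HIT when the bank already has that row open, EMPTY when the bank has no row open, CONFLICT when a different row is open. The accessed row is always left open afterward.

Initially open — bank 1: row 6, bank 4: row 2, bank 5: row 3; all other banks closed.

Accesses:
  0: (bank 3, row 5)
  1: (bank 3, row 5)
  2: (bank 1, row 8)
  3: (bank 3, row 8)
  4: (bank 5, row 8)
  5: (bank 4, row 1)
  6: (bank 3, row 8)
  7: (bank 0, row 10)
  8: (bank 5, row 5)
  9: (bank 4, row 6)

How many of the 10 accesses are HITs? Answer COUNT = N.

#0 (3,5) E
#1 (3,5) H  (was 5)
#2 (1,8) C  (was 6)
#3 (3,8) C  (was 5)
#4 (5,8) C  (was 3)
#5 (4,1) C  (was 2)
#6 (3,8) H  (was 8)
#7 (0,10) E
#8 (5,5) C  (was 8)
#9 (4,6) C  (was 1)

COUNT = 2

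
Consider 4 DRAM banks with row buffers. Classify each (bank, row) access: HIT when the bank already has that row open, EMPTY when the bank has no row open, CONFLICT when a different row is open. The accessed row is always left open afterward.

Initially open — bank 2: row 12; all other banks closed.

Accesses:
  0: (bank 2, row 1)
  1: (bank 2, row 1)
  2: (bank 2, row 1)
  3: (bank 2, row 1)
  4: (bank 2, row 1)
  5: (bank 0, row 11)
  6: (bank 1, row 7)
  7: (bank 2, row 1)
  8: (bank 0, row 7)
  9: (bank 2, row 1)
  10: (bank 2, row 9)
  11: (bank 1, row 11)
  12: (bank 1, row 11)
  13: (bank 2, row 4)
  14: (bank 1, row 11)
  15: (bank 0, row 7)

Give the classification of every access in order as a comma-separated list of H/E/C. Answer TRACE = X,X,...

#0 (2,1) C  (was 12)
#1 (2,1) H  (was 1)
#2 (2,1) H  (was 1)
#3 (2,1) H  (was 1)
#4 (2,1) H  (was 1)
#5 (0,11) E
#6 (1,7) E
#7 (2,1) H  (was 1)
#8 (0,7) C  (was 11)
#9 (2,1) H  (was 1)
#10 (2,9) C  (was 1)
#11 (1,11) C  (was 7)
#12 (1,11) H  (was 11)
#13 (2,4) C  (was 9)
#14 (1,11) H  (was 11)
#15 (0,7) H  (was 7)

TRACE = C,H,H,H,H,E,E,H,C,H,C,C,H,C,H,H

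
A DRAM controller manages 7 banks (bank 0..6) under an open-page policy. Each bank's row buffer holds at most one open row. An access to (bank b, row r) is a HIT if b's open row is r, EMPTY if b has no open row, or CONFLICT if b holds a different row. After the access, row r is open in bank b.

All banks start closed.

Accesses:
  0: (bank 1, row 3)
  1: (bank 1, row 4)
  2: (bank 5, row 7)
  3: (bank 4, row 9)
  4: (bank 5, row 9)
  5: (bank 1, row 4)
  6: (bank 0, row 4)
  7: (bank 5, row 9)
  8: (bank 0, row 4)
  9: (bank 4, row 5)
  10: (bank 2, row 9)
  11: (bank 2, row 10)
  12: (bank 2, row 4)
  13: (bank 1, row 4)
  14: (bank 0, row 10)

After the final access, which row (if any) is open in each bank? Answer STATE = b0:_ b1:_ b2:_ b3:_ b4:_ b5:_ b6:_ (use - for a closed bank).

STATE = b0:10 b1:4 b2:4 b3:- b4:5 b5:9 b6:-

step 0: bank1 None->3 [EMPTY]
step 1: bank1 3->4 [CONFLICT]
step 2: bank5 None->7 [EMPTY]
step 3: bank4 None->9 [EMPTY]
step 4: bank5 7->9 [CONFLICT]
step 5: bank1 4->4 [HIT]
step 6: bank0 None->4 [EMPTY]
step 7: bank5 9->9 [HIT]
step 8: bank0 4->4 [HIT]
step 9: bank4 9->5 [CONFLICT]
step 10: bank2 None->9 [EMPTY]
step 11: bank2 9->10 [CONFLICT]
step 12: bank2 10->4 [CONFLICT]
step 13: bank1 4->4 [HIT]
step 14: bank0 4->10 [CONFLICT]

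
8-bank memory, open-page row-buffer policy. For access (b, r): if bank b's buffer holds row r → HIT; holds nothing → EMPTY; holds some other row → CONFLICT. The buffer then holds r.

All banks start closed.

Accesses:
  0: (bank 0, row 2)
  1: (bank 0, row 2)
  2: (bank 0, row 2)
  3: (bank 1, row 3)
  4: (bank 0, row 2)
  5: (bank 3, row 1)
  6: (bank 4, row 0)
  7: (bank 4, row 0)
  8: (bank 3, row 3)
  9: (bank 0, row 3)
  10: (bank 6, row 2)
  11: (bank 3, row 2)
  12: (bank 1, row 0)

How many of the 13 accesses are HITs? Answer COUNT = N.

COUNT = 4

0: bank 0 row 2 — prev None → EMPTY
1: bank 0 row 2 — prev 2 → HIT
2: bank 0 row 2 — prev 2 → HIT
3: bank 1 row 3 — prev None → EMPTY
4: bank 0 row 2 — prev 2 → HIT
5: bank 3 row 1 — prev None → EMPTY
6: bank 4 row 0 — prev None → EMPTY
7: bank 4 row 0 — prev 0 → HIT
8: bank 3 row 3 — prev 1 → CONFLICT
9: bank 0 row 3 — prev 2 → CONFLICT
10: bank 6 row 2 — prev None → EMPTY
11: bank 3 row 2 — prev 3 → CONFLICT
12: bank 1 row 0 — prev 3 → CONFLICT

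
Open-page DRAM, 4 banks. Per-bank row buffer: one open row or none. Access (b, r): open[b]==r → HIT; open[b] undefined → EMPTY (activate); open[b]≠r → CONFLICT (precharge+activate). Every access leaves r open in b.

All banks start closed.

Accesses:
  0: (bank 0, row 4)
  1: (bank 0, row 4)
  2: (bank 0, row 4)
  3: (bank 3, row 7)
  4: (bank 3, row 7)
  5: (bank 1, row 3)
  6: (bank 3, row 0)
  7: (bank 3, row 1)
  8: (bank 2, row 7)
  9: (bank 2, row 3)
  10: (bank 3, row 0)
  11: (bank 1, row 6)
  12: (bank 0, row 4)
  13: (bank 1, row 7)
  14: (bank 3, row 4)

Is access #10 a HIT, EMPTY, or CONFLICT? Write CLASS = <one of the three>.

CLASS = CONFLICT

#0 (0,4) E
#1 (0,4) H  (was 4)
#2 (0,4) H  (was 4)
#3 (3,7) E
#4 (3,7) H  (was 7)
#5 (1,3) E
#6 (3,0) C  (was 7)
#7 (3,1) C  (was 0)
#8 (2,7) E
#9 (2,3) C  (was 7)
#10 (3,0) C  (was 1)
#11 (1,6) C  (was 3)
#12 (0,4) H  (was 4)
#13 (1,7) C  (was 6)
#14 (3,4) C  (was 0)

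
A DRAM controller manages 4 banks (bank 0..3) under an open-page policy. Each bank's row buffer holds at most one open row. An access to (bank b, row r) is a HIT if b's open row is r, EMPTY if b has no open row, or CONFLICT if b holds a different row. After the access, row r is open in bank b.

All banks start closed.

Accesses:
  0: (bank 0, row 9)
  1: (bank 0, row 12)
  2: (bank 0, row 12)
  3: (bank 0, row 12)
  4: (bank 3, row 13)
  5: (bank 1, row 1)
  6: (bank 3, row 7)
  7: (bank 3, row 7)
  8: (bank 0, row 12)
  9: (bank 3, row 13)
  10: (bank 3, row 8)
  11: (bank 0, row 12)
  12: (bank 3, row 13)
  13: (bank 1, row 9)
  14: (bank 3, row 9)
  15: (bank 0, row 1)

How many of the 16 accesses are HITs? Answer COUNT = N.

COUNT = 5

0: bank 0 row 9 — prev None → EMPTY
1: bank 0 row 12 — prev 9 → CONFLICT
2: bank 0 row 12 — prev 12 → HIT
3: bank 0 row 12 — prev 12 → HIT
4: bank 3 row 13 — prev None → EMPTY
5: bank 1 row 1 — prev None → EMPTY
6: bank 3 row 7 — prev 13 → CONFLICT
7: bank 3 row 7 — prev 7 → HIT
8: bank 0 row 12 — prev 12 → HIT
9: bank 3 row 13 — prev 7 → CONFLICT
10: bank 3 row 8 — prev 13 → CONFLICT
11: bank 0 row 12 — prev 12 → HIT
12: bank 3 row 13 — prev 8 → CONFLICT
13: bank 1 row 9 — prev 1 → CONFLICT
14: bank 3 row 9 — prev 13 → CONFLICT
15: bank 0 row 1 — prev 12 → CONFLICT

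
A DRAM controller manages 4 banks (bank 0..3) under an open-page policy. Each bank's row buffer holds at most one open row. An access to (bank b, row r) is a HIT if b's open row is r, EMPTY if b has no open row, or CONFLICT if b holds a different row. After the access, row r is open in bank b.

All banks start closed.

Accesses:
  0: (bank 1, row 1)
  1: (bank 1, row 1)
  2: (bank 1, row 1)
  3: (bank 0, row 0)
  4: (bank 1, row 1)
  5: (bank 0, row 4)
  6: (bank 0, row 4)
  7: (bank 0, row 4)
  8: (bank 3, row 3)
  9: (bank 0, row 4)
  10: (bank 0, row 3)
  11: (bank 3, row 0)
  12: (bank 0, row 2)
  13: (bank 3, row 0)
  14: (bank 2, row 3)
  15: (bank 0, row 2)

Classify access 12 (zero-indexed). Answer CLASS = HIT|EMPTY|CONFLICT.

  [0] b1 r1: no row ⇒ E
  [1] b1 r1: had r1 ⇒ H
  [2] b1 r1: had r1 ⇒ H
  [3] b0 r0: no row ⇒ E
  [4] b1 r1: had r1 ⇒ H
  [5] b0 r4: had r0 ⇒ C
  [6] b0 r4: had r4 ⇒ H
  [7] b0 r4: had r4 ⇒ H
  [8] b3 r3: no row ⇒ E
  [9] b0 r4: had r4 ⇒ H
  [10] b0 r3: had r4 ⇒ C
  [11] b3 r0: had r3 ⇒ C
  [12] b0 r2: had r3 ⇒ C
  [13] b3 r0: had r0 ⇒ H
  [14] b2 r3: no row ⇒ E
  [15] b0 r2: had r2 ⇒ H

CLASS = CONFLICT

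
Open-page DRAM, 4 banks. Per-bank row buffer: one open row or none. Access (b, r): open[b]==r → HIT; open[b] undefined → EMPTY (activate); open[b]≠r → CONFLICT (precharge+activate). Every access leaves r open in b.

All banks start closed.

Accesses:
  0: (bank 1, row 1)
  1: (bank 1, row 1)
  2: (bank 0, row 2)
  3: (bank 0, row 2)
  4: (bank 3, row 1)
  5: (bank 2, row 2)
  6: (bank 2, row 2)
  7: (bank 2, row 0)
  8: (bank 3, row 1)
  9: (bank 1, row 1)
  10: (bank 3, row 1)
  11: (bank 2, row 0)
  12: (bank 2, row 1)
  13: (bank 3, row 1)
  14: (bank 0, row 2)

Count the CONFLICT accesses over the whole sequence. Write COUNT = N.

  [0] b1 r1: no row ⇒ E
  [1] b1 r1: had r1 ⇒ H
  [2] b0 r2: no row ⇒ E
  [3] b0 r2: had r2 ⇒ H
  [4] b3 r1: no row ⇒ E
  [5] b2 r2: no row ⇒ E
  [6] b2 r2: had r2 ⇒ H
  [7] b2 r0: had r2 ⇒ C
  [8] b3 r1: had r1 ⇒ H
  [9] b1 r1: had r1 ⇒ H
  [10] b3 r1: had r1 ⇒ H
  [11] b2 r0: had r0 ⇒ H
  [12] b2 r1: had r0 ⇒ C
  [13] b3 r1: had r1 ⇒ H
  [14] b0 r2: had r2 ⇒ H

COUNT = 2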